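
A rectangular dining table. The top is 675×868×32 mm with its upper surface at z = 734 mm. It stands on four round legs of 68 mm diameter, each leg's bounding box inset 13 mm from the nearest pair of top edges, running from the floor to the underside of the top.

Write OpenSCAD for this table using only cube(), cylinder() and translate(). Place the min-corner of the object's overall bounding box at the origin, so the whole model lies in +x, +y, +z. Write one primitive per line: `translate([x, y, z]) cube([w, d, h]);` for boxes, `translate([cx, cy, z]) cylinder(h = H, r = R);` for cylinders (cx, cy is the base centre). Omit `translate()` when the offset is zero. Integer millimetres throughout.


// leg_h = 734 - 32 = 702
translate([0, 0, 702]) cube([675, 868, 32]);
translate([47, 47, 0]) cylinder(h = 702, r = 34);
translate([628, 47, 0]) cylinder(h = 702, r = 34);
translate([47, 821, 0]) cylinder(h = 702, r = 34);
translate([628, 821, 0]) cylinder(h = 702, r = 34);


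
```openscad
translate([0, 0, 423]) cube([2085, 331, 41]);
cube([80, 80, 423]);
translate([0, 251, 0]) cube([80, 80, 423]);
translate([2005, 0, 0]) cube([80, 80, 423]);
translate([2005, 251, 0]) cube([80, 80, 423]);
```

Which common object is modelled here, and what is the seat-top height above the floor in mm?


A bench. The seat-top height is 464 mm.

A long slab on four corner posts — a bench. The slab sits at z = 423 with thickness 41, so the top is 423 + 41 = 464 mm.


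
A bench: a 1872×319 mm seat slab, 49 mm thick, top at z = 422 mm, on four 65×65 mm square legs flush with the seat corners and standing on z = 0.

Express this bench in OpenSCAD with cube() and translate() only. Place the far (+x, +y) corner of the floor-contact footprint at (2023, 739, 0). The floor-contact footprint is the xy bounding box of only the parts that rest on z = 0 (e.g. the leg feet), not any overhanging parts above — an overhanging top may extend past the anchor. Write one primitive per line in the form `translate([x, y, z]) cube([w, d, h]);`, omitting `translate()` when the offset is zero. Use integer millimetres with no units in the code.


translate([151, 420, 373]) cube([1872, 319, 49]);
translate([151, 420, 0]) cube([65, 65, 373]);
translate([151, 674, 0]) cube([65, 65, 373]);
translate([1958, 420, 0]) cube([65, 65, 373]);
translate([1958, 674, 0]) cube([65, 65, 373]);


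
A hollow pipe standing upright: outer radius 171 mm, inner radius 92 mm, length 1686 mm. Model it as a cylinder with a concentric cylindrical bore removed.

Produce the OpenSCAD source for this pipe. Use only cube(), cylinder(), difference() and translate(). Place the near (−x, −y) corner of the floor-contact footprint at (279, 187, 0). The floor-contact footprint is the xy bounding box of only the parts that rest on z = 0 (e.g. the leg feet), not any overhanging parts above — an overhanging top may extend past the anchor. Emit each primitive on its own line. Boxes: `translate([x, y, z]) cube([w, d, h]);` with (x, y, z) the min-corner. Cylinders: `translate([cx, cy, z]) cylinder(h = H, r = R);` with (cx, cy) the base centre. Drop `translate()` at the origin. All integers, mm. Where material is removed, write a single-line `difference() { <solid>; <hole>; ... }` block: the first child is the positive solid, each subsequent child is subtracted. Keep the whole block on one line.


difference() { translate([450, 358, 0]) cylinder(h = 1686, r = 171); translate([450, 358, 0]) cylinder(h = 1686, r = 92); }


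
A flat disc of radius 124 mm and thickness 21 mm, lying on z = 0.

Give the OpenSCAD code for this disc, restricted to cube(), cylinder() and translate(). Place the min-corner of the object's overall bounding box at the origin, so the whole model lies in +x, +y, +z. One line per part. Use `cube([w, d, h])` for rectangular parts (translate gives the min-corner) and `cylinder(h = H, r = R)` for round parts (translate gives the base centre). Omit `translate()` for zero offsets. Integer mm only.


translate([124, 124, 0]) cylinder(h = 21, r = 124);


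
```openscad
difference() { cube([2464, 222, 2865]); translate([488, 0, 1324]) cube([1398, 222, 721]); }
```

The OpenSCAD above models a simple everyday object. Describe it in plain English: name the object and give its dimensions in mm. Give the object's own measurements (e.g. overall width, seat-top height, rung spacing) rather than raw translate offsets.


A wall 2464 mm long (x), 222 mm thick (y), 2865 mm tall, with a rectangular window opening cut through it. The opening is 1398 mm wide and 721 mm tall; its sill is at z = 1324 mm and its near (−x) edge is 488 mm from the wall's −x end. The opening passes through the full wall thickness.


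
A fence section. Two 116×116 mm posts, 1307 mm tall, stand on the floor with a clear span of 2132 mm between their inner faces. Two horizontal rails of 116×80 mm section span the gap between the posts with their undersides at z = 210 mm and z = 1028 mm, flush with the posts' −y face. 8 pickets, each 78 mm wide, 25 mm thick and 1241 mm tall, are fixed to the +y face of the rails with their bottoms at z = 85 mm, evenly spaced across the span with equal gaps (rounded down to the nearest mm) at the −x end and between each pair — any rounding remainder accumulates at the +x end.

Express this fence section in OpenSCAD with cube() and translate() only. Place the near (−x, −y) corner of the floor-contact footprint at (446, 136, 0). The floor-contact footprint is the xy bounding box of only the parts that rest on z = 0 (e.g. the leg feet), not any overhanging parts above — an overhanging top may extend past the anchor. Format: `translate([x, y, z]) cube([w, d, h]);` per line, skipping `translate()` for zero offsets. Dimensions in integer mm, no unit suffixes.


translate([446, 136, 0]) cube([116, 116, 1307]);
translate([2694, 136, 0]) cube([116, 116, 1307]);
translate([562, 136, 210]) cube([2132, 116, 80]);
translate([562, 136, 1028]) cube([2132, 116, 80]);
translate([729, 252, 85]) cube([78, 25, 1241]);
translate([974, 252, 85]) cube([78, 25, 1241]);
translate([1219, 252, 85]) cube([78, 25, 1241]);
translate([1464, 252, 85]) cube([78, 25, 1241]);
translate([1709, 252, 85]) cube([78, 25, 1241]);
translate([1954, 252, 85]) cube([78, 25, 1241]);
translate([2199, 252, 85]) cube([78, 25, 1241]);
translate([2444, 252, 85]) cube([78, 25, 1241]);


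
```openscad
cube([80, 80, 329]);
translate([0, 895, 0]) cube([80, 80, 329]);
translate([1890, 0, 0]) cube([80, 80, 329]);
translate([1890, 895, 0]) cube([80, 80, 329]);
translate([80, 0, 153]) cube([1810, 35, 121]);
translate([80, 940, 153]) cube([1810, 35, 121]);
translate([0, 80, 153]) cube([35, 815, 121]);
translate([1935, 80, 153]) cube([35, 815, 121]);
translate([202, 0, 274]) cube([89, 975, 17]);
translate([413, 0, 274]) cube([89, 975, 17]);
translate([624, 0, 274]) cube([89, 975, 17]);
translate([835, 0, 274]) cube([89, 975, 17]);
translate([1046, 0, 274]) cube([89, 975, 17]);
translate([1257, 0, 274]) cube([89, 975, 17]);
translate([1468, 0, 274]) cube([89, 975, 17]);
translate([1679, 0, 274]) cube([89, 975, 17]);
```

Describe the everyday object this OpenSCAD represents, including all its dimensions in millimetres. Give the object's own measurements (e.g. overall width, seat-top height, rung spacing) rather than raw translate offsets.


A bed frame 1970 mm long (x) by 975 mm wide (y). Four 80×80 mm corner posts, 329 mm tall, at the corners of the footprint. Four rails of 35 mm thickness and 121 mm height run between adjacent posts with their undersides at z = 153 mm, their outer faces flush with the outside of the frame (the two x-running rails run between the posts' inner faces; the two y-running rails run between the posts' inner faces). 8 slats, each 89 mm wide (x) and 17 mm thick, lie across the top of the two x-running rails, running the full 975 mm width of the frame in y; along x they sit between the end posts with a 122 mm gap after the −x posts and between neighbouring slats and before the +x posts.


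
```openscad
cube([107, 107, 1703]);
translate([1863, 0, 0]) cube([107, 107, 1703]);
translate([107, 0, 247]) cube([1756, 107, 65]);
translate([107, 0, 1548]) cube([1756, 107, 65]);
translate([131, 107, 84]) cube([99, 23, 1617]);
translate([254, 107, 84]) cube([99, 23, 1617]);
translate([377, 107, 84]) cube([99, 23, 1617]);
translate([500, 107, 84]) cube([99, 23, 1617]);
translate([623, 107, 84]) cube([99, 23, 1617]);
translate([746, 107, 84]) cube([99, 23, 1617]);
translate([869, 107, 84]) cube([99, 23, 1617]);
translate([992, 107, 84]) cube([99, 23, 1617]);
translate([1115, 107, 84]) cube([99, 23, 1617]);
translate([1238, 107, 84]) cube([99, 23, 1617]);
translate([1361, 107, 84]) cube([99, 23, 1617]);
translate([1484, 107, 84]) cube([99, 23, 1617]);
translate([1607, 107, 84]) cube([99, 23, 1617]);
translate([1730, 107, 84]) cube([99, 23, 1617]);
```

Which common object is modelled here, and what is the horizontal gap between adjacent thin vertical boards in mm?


A fence section. The picket gap is 24 mm.

Two posts, two rails, 14 pickets — a fence section. Span 1756 mm holds 14 pickets of 99 mm with 15 equal gaps: ⌊(1756 − 14·99) / 15⌋ = 24 mm.


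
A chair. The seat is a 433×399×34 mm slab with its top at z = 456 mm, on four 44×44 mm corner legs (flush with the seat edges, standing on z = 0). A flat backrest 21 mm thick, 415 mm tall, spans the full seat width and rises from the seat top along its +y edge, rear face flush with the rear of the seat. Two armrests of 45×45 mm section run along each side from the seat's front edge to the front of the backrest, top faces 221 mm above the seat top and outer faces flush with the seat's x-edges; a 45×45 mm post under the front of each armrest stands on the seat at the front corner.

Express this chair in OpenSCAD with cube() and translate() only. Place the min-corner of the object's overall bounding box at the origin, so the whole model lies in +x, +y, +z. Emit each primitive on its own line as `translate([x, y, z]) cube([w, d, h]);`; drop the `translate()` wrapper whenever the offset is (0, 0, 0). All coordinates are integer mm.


translate([0, 0, 422]) cube([433, 399, 34]);
cube([44, 44, 422]);
translate([389, 0, 0]) cube([44, 44, 422]);
translate([0, 355, 0]) cube([44, 44, 422]);
translate([389, 355, 0]) cube([44, 44, 422]);
translate([0, 378, 456]) cube([433, 21, 415]);
translate([0, 0, 632]) cube([45, 378, 45]);
translate([388, 0, 632]) cube([45, 378, 45]);
translate([0, 0, 456]) cube([45, 45, 176]);
translate([388, 0, 456]) cube([45, 45, 176]);


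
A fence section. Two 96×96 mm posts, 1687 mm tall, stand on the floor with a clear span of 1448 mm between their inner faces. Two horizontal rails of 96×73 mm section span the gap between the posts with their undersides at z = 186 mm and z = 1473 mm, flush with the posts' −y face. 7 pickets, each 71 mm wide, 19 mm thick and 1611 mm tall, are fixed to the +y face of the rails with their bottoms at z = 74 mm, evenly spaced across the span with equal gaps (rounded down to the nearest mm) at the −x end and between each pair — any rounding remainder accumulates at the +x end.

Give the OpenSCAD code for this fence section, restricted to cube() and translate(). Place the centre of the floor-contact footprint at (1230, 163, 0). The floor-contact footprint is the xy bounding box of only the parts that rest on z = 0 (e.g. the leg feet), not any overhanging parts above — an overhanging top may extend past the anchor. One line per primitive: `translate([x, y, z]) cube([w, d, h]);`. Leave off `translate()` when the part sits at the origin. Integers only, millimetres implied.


translate([410, 115, 0]) cube([96, 96, 1687]);
translate([1954, 115, 0]) cube([96, 96, 1687]);
translate([506, 115, 186]) cube([1448, 96, 73]);
translate([506, 115, 1473]) cube([1448, 96, 73]);
translate([624, 211, 74]) cube([71, 19, 1611]);
translate([813, 211, 74]) cube([71, 19, 1611]);
translate([1002, 211, 74]) cube([71, 19, 1611]);
translate([1191, 211, 74]) cube([71, 19, 1611]);
translate([1380, 211, 74]) cube([71, 19, 1611]);
translate([1569, 211, 74]) cube([71, 19, 1611]);
translate([1758, 211, 74]) cube([71, 19, 1611]);


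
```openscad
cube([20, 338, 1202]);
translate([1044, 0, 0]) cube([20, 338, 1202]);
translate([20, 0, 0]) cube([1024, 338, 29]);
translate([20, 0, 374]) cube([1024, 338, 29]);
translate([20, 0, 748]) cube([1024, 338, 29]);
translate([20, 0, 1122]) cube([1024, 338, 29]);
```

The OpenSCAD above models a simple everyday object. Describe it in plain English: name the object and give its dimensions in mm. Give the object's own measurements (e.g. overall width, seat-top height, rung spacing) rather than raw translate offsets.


An open bookshelf. Two side panels, each 20 mm thick, 338 mm deep and 1202 mm tall, stand 1064 mm apart (outside-to-outside). Between them sit 4 shelves, each 29 mm thick and 338 mm deep, spanning the full gap between the sides. The bottom shelf rests on the floor (its underside at z = 0) and the clear gap between one shelf's top and the next shelf's underside is 345 mm.


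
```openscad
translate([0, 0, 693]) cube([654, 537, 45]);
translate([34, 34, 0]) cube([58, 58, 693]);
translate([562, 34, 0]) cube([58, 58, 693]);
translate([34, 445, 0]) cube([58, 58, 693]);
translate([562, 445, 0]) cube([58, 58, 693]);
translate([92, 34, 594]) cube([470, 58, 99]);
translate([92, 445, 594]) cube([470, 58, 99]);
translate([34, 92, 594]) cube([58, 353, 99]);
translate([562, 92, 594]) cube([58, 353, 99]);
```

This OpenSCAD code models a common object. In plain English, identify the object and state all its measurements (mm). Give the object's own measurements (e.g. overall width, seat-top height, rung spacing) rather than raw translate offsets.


A rectangular dining table. The top is 654×537×45 mm with its upper surface at z = 738 mm. It stands on four 58×58 mm square legs, each inset 34 mm from the nearest pair of top edges, running from the floor to the underside of the top. Four apron rails, 58 mm thick and 99 mm tall, run between adjacent legs with their top edges flush with the underside of the top and their outer faces flush with the legs' outer faces.


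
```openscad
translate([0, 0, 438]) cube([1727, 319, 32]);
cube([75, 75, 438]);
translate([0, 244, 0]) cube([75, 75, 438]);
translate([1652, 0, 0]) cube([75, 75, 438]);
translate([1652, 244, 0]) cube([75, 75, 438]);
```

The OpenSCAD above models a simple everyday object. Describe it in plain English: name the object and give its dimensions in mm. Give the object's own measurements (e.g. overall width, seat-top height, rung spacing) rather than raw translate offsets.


A long wooden bench with a 1727 mm (x) × 319 mm (y) seat, 32 mm thick, its top surface 470 mm above the floor. Four 75 mm square legs at the seat corners, flush with the edges, run from z = 0 to the seat underside.


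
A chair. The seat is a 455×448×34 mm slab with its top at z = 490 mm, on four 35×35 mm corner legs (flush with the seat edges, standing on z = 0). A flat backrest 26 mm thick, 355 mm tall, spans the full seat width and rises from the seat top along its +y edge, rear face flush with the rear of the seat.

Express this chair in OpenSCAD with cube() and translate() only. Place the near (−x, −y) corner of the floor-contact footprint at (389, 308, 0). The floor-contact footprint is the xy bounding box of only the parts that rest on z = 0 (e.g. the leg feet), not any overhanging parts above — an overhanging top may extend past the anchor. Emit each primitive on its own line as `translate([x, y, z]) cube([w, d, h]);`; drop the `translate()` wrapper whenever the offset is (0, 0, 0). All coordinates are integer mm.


// leg_h = 490 - 34 = 456
translate([389, 308, 456]) cube([455, 448, 34]);
translate([389, 308, 0]) cube([35, 35, 456]);
translate([809, 308, 0]) cube([35, 35, 456]);
translate([389, 721, 0]) cube([35, 35, 456]);
translate([809, 721, 0]) cube([35, 35, 456]);
translate([389, 730, 490]) cube([455, 26, 355]);


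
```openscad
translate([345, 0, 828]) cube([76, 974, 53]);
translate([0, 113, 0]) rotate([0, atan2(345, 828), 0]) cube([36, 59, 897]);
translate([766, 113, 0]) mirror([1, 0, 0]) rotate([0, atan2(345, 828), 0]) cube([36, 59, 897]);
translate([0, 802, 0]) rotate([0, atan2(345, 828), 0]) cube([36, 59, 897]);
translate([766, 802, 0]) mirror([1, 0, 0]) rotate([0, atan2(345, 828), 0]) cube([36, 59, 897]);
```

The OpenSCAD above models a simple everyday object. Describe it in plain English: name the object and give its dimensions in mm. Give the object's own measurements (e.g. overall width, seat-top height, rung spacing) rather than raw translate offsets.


A sawhorse. A 76×974×53 mm beam (x, y, z) sits on two A-frame leg pairs. Each pair is two raked legs of 36×59 mm section (59 mm along y) splaying symmetrically in x. Each leg rises 828 mm vertically over 345 mm of horizontal reach and is 897 mm long along its own axis. Every leg's outer bottom edge rests on the floor and its outer top edge meets a bottom edge of the beam — the left legs (tilting toward +x) meet the beam's −x bottom edge, the right legs (their mirror images, tilting toward −x) meet its +x bottom edge — so the leg tops tuck under the beam, the beam's underside is 828 mm above the floor, and the feet are 766 mm apart outside-to-outside with the beam centred between them. The two leg pairs are set in 113 mm from either end of the beam.


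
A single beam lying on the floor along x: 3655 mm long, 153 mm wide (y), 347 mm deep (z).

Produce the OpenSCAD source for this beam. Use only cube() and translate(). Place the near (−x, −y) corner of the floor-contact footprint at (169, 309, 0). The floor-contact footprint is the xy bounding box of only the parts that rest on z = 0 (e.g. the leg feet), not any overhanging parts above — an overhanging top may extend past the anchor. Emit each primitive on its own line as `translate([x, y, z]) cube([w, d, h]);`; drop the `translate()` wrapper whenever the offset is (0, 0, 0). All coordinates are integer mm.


translate([169, 309, 0]) cube([3655, 153, 347]);


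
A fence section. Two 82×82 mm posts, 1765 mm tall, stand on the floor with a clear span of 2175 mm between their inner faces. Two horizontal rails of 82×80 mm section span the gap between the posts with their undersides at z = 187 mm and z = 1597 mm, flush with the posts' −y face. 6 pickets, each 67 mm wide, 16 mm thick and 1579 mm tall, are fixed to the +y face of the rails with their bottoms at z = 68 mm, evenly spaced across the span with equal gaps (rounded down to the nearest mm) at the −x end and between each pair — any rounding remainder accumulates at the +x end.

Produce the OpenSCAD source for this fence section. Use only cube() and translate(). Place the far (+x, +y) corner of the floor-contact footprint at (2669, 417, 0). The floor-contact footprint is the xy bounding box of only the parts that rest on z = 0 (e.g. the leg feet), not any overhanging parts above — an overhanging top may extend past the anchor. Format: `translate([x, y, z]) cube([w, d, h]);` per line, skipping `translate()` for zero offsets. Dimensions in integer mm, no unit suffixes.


translate([330, 335, 0]) cube([82, 82, 1765]);
translate([2587, 335, 0]) cube([82, 82, 1765]);
translate([412, 335, 187]) cube([2175, 82, 80]);
translate([412, 335, 1597]) cube([2175, 82, 80]);
translate([665, 417, 68]) cube([67, 16, 1579]);
translate([985, 417, 68]) cube([67, 16, 1579]);
translate([1305, 417, 68]) cube([67, 16, 1579]);
translate([1625, 417, 68]) cube([67, 16, 1579]);
translate([1945, 417, 68]) cube([67, 16, 1579]);
translate([2265, 417, 68]) cube([67, 16, 1579]);


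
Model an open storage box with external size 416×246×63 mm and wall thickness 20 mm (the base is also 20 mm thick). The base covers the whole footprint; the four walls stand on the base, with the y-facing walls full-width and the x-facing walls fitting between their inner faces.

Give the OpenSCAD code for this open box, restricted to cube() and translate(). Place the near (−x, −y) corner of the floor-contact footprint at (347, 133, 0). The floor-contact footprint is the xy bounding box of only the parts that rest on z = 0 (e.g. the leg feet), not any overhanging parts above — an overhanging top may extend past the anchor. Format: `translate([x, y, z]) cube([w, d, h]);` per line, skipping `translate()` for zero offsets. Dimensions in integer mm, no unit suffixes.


translate([347, 133, 0]) cube([416, 246, 20]);
translate([347, 133, 20]) cube([416, 20, 43]);
translate([347, 359, 20]) cube([416, 20, 43]);
translate([347, 153, 20]) cube([20, 206, 43]);
translate([743, 153, 20]) cube([20, 206, 43]);


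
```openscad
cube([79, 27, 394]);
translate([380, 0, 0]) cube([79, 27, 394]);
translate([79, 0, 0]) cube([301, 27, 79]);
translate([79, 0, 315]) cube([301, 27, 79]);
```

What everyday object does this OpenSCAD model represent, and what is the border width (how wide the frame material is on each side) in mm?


A picture frame. The border width is 79 mm.

Four thin pieces enclosing a rectangular opening — a picture frame. The two full-height stiles are 394 mm tall; the top rail sits at z = 315 and is 79 mm tall, so the border above the opening is 394 − 315 = 79 mm, matching the stile x-width.


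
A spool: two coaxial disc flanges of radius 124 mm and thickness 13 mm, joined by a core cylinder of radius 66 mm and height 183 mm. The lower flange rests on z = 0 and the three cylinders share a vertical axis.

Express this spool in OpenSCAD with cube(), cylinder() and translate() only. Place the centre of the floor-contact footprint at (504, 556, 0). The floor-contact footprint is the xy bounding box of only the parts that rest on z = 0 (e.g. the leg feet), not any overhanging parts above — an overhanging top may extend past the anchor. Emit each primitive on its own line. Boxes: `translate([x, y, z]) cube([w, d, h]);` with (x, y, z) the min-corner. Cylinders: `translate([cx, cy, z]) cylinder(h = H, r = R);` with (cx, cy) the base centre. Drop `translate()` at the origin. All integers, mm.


translate([504, 556, 0]) cylinder(h = 13, r = 124);
translate([504, 556, 13]) cylinder(h = 183, r = 66);
translate([504, 556, 196]) cylinder(h = 13, r = 124);


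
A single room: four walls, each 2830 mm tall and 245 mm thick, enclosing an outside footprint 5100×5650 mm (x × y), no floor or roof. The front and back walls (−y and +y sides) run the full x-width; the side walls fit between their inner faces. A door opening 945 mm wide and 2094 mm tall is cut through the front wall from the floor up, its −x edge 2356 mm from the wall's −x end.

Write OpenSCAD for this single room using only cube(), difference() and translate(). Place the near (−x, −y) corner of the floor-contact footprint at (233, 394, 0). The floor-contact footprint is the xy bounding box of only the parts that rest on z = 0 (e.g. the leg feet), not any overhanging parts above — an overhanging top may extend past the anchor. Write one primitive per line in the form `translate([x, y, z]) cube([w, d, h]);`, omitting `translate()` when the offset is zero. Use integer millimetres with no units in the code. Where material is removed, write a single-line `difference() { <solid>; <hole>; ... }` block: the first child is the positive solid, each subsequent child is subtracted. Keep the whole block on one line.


difference() { translate([233, 394, 0]) cube([5100, 245, 2830]); translate([2589, 394, 0]) cube([945, 245, 2094]); }
translate([233, 5799, 0]) cube([5100, 245, 2830]);
translate([233, 639, 0]) cube([245, 5160, 2830]);
translate([5088, 639, 0]) cube([245, 5160, 2830]);


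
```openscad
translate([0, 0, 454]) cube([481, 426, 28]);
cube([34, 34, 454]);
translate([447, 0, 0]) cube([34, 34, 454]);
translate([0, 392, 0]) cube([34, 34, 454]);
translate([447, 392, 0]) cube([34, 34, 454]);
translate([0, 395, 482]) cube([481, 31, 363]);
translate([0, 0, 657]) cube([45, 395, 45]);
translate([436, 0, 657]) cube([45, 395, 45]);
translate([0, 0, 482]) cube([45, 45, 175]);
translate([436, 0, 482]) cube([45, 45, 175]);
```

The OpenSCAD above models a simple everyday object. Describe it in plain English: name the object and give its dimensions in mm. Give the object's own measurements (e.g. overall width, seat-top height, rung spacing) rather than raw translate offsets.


A chair. The seat is a 481×426×28 mm slab with its top at z = 482 mm, on four 34×34 mm corner legs (flush with the seat edges, standing on z = 0). A flat backrest 31 mm thick, 363 mm tall, spans the full seat width and rises from the seat top along its +y edge, rear face flush with the rear of the seat. Two armrests of 45×45 mm section run along each side from the seat's front edge to the front of the backrest, top faces 220 mm above the seat top and outer faces flush with the seat's x-edges; a 45×45 mm post under the front of each armrest stands on the seat at the front corner.


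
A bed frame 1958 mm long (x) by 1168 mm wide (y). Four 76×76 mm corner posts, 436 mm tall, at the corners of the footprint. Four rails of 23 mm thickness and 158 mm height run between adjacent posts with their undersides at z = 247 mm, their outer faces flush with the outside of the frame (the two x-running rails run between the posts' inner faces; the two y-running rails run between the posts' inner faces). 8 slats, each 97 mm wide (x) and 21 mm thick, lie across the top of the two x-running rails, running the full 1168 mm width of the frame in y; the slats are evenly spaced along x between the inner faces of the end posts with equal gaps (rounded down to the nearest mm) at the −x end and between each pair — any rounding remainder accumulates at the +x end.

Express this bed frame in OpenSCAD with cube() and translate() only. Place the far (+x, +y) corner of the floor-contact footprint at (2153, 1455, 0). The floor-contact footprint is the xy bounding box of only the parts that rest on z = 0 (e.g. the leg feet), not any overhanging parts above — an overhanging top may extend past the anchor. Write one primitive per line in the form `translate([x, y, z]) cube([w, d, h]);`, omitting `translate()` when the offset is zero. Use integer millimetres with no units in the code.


translate([195, 287, 0]) cube([76, 76, 436]);
translate([195, 1379, 0]) cube([76, 76, 436]);
translate([2077, 287, 0]) cube([76, 76, 436]);
translate([2077, 1379, 0]) cube([76, 76, 436]);
translate([271, 287, 247]) cube([1806, 23, 158]);
translate([271, 1432, 247]) cube([1806, 23, 158]);
translate([195, 363, 247]) cube([23, 1016, 158]);
translate([2130, 363, 247]) cube([23, 1016, 158]);
translate([385, 287, 405]) cube([97, 1168, 21]);
translate([596, 287, 405]) cube([97, 1168, 21]);
translate([807, 287, 405]) cube([97, 1168, 21]);
translate([1018, 287, 405]) cube([97, 1168, 21]);
translate([1229, 287, 405]) cube([97, 1168, 21]);
translate([1440, 287, 405]) cube([97, 1168, 21]);
translate([1651, 287, 405]) cube([97, 1168, 21]);
translate([1862, 287, 405]) cube([97, 1168, 21]);


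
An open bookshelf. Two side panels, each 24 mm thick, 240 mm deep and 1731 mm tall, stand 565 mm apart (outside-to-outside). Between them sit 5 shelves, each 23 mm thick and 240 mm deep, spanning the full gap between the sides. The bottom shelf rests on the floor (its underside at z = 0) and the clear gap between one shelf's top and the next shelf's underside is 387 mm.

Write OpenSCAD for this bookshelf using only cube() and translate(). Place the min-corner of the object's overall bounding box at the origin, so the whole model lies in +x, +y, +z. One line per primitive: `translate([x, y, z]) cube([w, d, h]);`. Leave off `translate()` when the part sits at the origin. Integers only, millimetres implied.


cube([24, 240, 1731]);
translate([541, 0, 0]) cube([24, 240, 1731]);
translate([24, 0, 0]) cube([517, 240, 23]);
translate([24, 0, 410]) cube([517, 240, 23]);
translate([24, 0, 820]) cube([517, 240, 23]);
translate([24, 0, 1230]) cube([517, 240, 23]);
translate([24, 0, 1640]) cube([517, 240, 23]);


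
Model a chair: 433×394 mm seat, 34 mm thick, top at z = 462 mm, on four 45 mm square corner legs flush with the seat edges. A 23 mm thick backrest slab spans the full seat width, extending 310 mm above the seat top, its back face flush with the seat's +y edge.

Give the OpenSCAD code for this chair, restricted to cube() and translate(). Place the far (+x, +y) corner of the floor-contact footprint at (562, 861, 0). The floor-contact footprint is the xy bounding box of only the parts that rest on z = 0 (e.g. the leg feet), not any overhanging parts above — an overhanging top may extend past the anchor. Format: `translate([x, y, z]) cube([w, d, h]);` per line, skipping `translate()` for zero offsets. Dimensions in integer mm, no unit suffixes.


// leg_h = 462 - 34 = 428
translate([129, 467, 428]) cube([433, 394, 34]);
translate([129, 467, 0]) cube([45, 45, 428]);
translate([517, 467, 0]) cube([45, 45, 428]);
translate([129, 816, 0]) cube([45, 45, 428]);
translate([517, 816, 0]) cube([45, 45, 428]);
translate([129, 838, 462]) cube([433, 23, 310]);


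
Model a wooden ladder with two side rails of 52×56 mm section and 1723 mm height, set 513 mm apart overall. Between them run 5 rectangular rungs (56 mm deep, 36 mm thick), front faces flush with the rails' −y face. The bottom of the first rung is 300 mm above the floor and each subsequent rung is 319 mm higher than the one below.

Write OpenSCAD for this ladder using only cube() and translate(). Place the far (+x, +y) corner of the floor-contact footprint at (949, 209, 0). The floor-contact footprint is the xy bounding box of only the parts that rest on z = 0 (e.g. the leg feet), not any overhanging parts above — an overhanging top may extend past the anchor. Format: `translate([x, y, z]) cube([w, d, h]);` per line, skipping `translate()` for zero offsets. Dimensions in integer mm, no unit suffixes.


// rung span = 513 - 2*52 = 409
// rung[k] z = 300 + k*319
translate([436, 153, 0]) cube([52, 56, 1723]);
translate([897, 153, 0]) cube([52, 56, 1723]);
translate([488, 153, 300]) cube([409, 56, 36]);
translate([488, 153, 619]) cube([409, 56, 36]);
translate([488, 153, 938]) cube([409, 56, 36]);
translate([488, 153, 1257]) cube([409, 56, 36]);
translate([488, 153, 1576]) cube([409, 56, 36]);


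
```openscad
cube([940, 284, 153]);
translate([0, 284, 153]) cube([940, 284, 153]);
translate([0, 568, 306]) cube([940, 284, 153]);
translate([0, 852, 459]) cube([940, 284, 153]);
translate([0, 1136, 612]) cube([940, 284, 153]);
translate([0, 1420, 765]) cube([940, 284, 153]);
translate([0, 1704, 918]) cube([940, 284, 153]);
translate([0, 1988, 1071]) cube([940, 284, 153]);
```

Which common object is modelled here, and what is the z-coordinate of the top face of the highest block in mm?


A staircase. The total rise is 1224 mm.

8 identical blocks, each offset up and back from the previous — a staircase. Each step is 153 mm tall and there are 8 of them, so the total rise is 8 × 153 = 1224 mm.


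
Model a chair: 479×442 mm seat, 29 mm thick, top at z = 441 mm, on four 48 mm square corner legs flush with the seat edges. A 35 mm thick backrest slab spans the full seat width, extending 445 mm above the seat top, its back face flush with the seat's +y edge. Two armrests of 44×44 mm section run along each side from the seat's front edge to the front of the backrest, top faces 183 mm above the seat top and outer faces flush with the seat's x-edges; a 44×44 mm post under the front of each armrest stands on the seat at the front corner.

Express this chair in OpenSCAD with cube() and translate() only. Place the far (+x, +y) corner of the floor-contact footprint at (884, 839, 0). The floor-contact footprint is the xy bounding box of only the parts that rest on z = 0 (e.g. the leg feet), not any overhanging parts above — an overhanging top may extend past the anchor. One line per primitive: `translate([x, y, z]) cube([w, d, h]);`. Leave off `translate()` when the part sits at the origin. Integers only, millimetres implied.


translate([405, 397, 412]) cube([479, 442, 29]);
translate([405, 397, 0]) cube([48, 48, 412]);
translate([836, 397, 0]) cube([48, 48, 412]);
translate([405, 791, 0]) cube([48, 48, 412]);
translate([836, 791, 0]) cube([48, 48, 412]);
translate([405, 804, 441]) cube([479, 35, 445]);
translate([405, 397, 580]) cube([44, 407, 44]);
translate([840, 397, 580]) cube([44, 407, 44]);
translate([405, 397, 441]) cube([44, 44, 139]);
translate([840, 397, 441]) cube([44, 44, 139]);


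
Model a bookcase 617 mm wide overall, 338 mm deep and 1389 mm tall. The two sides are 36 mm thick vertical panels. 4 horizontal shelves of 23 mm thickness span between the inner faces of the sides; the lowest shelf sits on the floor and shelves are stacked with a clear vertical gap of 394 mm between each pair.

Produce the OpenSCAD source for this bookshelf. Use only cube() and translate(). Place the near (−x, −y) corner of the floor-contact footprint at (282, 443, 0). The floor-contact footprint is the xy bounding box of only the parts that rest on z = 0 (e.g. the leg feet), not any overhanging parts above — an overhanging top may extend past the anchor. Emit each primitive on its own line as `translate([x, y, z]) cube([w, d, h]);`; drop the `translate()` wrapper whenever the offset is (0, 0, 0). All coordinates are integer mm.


translate([282, 443, 0]) cube([36, 338, 1389]);
translate([863, 443, 0]) cube([36, 338, 1389]);
translate([318, 443, 0]) cube([545, 338, 23]);
translate([318, 443, 417]) cube([545, 338, 23]);
translate([318, 443, 834]) cube([545, 338, 23]);
translate([318, 443, 1251]) cube([545, 338, 23]);


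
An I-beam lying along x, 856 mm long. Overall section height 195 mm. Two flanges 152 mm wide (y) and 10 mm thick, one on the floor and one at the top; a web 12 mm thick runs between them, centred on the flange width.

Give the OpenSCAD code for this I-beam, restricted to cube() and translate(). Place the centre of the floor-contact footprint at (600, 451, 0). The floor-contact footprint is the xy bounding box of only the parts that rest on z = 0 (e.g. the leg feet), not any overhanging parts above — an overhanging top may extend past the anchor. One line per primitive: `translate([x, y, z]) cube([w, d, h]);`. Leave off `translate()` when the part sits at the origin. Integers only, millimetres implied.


translate([172, 375, 0]) cube([856, 152, 10]);
translate([172, 445, 10]) cube([856, 12, 175]);
translate([172, 375, 185]) cube([856, 152, 10]);


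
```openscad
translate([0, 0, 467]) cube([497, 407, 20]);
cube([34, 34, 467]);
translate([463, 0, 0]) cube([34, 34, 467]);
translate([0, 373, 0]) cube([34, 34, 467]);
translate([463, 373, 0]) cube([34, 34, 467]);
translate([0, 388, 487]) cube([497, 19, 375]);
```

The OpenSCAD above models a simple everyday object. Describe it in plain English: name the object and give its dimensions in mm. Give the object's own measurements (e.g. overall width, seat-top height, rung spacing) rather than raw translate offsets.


A chair. The seat is a 497×407×20 mm slab with its top at z = 487 mm, on four 34×34 mm corner legs (flush with the seat edges, standing on z = 0). A flat backrest 19 mm thick, 375 mm tall, spans the full seat width and rises from the seat top along its +y edge, rear face flush with the rear of the seat.


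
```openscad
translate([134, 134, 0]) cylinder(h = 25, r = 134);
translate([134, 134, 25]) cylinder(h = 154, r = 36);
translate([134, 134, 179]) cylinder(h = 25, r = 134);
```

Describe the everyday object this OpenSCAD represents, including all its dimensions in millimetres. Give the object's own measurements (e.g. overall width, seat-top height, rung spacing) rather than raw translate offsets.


A spool: two coaxial disc flanges of radius 134 mm and thickness 25 mm, joined by a core cylinder of radius 36 mm and height 154 mm. The lower flange rests on z = 0 and the three cylinders share a vertical axis.


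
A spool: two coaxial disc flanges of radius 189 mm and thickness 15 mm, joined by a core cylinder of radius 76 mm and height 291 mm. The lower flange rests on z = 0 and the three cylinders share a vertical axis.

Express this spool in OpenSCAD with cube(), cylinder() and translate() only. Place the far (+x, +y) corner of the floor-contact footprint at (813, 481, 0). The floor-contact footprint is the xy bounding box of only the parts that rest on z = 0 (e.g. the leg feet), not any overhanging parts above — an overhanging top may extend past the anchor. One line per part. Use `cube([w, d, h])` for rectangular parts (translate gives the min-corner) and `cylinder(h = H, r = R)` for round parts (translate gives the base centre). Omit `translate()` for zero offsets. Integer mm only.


translate([624, 292, 0]) cylinder(h = 15, r = 189);
translate([624, 292, 15]) cylinder(h = 291, r = 76);
translate([624, 292, 306]) cylinder(h = 15, r = 189);


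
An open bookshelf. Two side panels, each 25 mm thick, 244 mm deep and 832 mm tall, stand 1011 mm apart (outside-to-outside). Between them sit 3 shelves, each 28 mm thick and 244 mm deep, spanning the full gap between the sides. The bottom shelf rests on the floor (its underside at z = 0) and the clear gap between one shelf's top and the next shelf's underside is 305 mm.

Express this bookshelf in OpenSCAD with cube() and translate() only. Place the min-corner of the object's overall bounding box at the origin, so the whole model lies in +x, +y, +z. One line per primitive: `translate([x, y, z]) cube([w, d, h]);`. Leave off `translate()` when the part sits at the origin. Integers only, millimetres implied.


cube([25, 244, 832]);
translate([986, 0, 0]) cube([25, 244, 832]);
translate([25, 0, 0]) cube([961, 244, 28]);
translate([25, 0, 333]) cube([961, 244, 28]);
translate([25, 0, 666]) cube([961, 244, 28]);


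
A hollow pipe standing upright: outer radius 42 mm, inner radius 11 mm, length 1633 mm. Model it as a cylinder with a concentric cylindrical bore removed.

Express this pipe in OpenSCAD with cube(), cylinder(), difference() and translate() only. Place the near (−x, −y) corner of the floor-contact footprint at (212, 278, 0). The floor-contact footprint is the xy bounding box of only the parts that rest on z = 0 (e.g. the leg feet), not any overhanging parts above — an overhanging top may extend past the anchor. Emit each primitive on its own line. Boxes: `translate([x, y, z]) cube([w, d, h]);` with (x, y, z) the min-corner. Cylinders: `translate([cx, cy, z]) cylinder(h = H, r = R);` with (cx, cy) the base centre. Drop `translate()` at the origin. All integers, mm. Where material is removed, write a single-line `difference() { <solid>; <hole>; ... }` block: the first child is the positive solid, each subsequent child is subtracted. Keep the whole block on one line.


difference() { translate([254, 320, 0]) cylinder(h = 1633, r = 42); translate([254, 320, 0]) cylinder(h = 1633, r = 11); }


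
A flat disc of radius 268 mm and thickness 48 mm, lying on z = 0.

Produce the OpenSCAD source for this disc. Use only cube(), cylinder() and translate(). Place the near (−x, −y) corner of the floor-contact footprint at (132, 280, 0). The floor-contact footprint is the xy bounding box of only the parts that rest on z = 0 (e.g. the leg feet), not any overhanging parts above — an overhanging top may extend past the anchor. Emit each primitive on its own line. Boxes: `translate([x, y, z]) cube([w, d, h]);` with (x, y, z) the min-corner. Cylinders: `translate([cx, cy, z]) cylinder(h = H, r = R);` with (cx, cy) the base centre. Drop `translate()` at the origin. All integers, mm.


translate([400, 548, 0]) cylinder(h = 48, r = 268);


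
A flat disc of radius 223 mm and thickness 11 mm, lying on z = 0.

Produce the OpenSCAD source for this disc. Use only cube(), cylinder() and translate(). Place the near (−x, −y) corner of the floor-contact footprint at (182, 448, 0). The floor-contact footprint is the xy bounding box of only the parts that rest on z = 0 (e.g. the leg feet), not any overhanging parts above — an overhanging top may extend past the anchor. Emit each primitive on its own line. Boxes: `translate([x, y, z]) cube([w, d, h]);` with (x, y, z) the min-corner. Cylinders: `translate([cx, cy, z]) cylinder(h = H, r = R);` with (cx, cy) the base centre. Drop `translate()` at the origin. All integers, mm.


translate([405, 671, 0]) cylinder(h = 11, r = 223);
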